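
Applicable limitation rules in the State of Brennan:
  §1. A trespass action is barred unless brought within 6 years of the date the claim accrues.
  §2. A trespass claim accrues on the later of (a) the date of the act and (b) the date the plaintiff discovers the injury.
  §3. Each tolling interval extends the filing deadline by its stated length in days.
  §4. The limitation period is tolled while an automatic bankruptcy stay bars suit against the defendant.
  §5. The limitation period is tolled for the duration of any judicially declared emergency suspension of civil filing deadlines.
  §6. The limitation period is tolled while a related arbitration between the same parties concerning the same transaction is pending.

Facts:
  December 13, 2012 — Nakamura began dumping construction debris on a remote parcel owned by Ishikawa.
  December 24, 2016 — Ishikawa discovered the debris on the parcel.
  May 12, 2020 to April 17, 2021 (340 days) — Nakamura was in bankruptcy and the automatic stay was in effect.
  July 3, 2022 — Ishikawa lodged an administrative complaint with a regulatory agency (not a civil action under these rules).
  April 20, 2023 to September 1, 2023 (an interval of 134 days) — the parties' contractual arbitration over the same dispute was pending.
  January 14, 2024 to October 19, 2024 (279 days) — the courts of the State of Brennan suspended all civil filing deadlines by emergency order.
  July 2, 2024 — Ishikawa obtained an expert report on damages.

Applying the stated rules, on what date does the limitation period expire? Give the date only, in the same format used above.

January 15, 2025

The claim accrued on December 24, 2016 — the later of the December 13, 2012 act and the December 24, 2016 discovery.
The untolled deadline — 6 years after December 24, 2016 — is December 24, 2022.
The automatic bankruptcy stay from May 12, 2020 to April 17, 2021 tolled the period for 340 days, extending the deadline to November 29, 2023.
The pending related arbitration from April 20, 2023 to September 1, 2023 tolled the period for 134 days, extending the deadline to April 11, 2024.
The period was tolled for 279 days by the emergency suspension of filing deadlines (January 14, 2024 to October 19, 2024), pushing the deadline to January 15, 2025.
None of the other events listed affects the running of the period under the stated rules.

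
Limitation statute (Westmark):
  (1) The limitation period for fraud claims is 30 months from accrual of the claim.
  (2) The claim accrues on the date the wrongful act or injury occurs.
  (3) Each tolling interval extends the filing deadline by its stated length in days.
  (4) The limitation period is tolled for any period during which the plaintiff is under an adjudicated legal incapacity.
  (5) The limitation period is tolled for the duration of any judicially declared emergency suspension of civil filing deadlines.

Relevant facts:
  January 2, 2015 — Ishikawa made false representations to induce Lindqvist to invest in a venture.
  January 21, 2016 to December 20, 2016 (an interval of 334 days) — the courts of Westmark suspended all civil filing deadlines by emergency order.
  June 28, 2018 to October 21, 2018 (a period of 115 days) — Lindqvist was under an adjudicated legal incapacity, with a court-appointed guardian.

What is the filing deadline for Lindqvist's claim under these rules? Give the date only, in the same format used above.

The claim accrued on January 2, 2015, the date of the act.
The untolled deadline — 30 months after January 2, 2015 — is July 2, 2017.
The period was tolled for 334 days by the emergency suspension of filing deadlines (January 21, 2016 to December 20, 2016), pushing the deadline to June 1, 2018.
By the time the plaintiff's legal incapacity began on June 28, 2018, the limitation period had already expired on June 1, 2018; that interval cannot revive it.

June 1, 2018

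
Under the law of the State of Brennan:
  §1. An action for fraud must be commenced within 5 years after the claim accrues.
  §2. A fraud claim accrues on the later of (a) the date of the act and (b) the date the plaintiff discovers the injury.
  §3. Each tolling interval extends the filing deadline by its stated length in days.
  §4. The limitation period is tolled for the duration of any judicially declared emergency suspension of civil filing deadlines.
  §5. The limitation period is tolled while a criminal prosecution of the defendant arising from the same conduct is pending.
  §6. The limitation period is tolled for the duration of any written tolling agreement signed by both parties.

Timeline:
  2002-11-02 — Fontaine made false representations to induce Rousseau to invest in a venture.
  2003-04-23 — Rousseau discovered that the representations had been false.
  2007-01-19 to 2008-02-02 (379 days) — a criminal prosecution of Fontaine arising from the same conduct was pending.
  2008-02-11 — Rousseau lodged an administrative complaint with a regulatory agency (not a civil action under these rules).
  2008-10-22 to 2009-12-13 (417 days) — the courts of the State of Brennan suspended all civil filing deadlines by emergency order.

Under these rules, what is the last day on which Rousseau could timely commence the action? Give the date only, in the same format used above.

The claim accrued on 2003-04-23 — the later of the 2002-11-02 act and the 2003-04-23 discovery.
5 years from 2003-04-23 is 2008-04-23.
Because the pending criminal prosecution ran from 2007-01-19 to 2008-02-02, the deadline is extended by 379 days to 2009-05-07.
Because the emergency suspension of filing deadlines ran from 2008-10-22 to 2009-12-13, the deadline is extended by 417 days to 2010-06-28.
The other events in the timeline have no effect on the limitation period under the stated rules.

2010-06-28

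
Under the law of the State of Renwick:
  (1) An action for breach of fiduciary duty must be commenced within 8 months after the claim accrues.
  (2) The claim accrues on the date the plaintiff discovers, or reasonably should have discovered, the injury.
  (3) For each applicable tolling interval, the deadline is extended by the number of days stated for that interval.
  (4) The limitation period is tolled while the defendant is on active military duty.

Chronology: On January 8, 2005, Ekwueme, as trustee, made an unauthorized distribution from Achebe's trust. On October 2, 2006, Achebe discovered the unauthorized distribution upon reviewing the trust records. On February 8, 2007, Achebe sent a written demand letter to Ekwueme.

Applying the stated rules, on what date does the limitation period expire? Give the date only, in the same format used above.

June 2, 2007

The claim did not accrue until Achebe discovered the injury on October 2, 2006; the January 8, 2005 act date does not start the clock under the stated rule.
The untolled deadline — 8 months after October 2, 2006 — is June 2, 2007.
None of the other events listed affects the running of the period under the stated rules.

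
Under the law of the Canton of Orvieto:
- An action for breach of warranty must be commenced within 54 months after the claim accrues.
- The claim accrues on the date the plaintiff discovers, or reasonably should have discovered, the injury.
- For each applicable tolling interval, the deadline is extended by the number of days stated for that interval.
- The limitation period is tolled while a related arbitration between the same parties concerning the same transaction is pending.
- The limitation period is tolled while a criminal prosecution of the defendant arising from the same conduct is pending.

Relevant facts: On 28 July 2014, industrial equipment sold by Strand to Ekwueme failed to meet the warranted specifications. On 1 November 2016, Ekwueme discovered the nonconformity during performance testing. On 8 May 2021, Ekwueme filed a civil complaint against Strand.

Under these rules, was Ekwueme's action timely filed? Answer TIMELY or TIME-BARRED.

TIME-BARRED

Under the discovery rule, the claim accrued on 1 November 2016, when Ekwueme discovered the injury — not on the 28 July 2014 date of the underlying act.
The untolled deadline — 54 months after 1 November 2016 — is 1 May 2021.
Ekwueme filed on 8 May 2021, after the 1 May 2021 deadline, so the action is time-barred.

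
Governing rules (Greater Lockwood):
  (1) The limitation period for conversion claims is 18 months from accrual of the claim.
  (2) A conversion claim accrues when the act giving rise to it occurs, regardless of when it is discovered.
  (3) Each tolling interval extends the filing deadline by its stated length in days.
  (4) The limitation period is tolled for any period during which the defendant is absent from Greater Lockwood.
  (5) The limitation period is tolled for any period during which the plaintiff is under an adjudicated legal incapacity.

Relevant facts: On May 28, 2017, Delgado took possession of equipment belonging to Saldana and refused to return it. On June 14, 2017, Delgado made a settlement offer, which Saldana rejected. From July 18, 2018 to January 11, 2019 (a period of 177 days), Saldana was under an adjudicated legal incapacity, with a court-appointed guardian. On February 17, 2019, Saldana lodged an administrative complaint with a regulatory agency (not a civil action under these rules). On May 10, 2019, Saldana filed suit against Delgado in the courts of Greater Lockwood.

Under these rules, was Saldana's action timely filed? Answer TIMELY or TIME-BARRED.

TIMELY

The claim accrued on May 28, 2017, the date of the act.
18 months from May 28, 2017 is November 28, 2018.
The plaintiff's legal incapacity from July 18, 2018 to January 11, 2019 tolled the period for 177 days, extending the deadline to May 24, 2019.
The other events in the timeline have no effect on the limitation period under the stated rules.
Filing on May 10, 2019 beat the May 24, 2019 deadline — the action is timely.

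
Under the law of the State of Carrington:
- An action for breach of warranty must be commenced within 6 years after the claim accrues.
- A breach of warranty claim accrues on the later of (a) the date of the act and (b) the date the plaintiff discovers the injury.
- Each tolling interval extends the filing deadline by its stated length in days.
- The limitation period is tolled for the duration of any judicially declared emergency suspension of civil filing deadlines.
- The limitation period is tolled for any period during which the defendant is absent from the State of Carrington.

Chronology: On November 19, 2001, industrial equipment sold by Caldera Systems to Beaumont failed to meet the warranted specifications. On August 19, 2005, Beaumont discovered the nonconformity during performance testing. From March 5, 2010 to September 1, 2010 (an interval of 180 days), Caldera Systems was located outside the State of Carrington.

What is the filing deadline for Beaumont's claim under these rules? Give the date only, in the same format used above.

February 15, 2012

The claim accrued on August 19, 2005 — the later of the November 19, 2001 act and the August 19, 2005 discovery.
Adding the 6 years base period to August 19, 2005 gives a deadline of August 19, 2011, before any tolling.
The defendant's absence from the jurisdiction from March 5, 2010 to September 1, 2010 tolled the period for 180 days, extending the deadline to February 15, 2012.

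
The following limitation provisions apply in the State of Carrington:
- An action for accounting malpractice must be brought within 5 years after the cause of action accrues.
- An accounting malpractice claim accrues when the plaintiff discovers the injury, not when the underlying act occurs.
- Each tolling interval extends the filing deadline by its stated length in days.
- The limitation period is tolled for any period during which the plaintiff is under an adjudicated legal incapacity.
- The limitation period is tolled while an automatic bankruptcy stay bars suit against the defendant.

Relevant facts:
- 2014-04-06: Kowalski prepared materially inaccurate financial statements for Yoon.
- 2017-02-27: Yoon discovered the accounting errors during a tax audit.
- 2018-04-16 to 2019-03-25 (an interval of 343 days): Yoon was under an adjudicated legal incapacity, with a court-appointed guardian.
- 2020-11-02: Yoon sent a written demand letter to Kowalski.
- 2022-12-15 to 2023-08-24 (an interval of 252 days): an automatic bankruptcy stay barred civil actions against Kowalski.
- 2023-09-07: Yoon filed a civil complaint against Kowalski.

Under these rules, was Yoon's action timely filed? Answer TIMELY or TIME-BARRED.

Under the discovery rule, the claim accrued on 2017-02-27, when Yoon discovered the injury — not on the 2014-04-06 date of the underlying act.
The untolled deadline — 5 years after 2017-02-27 — is 2022-02-27.
The period was tolled for 343 days by the plaintiff's legal incapacity (2018-04-16 to 2019-03-25), pushing the deadline to 2023-02-05.
The automatic bankruptcy stay from 2022-12-15 to 2023-08-24 tolled the period for 252 days, extending the deadline to 2023-10-15.
None of the other events listed affects the running of the period under the stated rules.
Yoon filed on 2023-09-07, before the 2023-10-15 deadline, so the action is timely.

TIMELY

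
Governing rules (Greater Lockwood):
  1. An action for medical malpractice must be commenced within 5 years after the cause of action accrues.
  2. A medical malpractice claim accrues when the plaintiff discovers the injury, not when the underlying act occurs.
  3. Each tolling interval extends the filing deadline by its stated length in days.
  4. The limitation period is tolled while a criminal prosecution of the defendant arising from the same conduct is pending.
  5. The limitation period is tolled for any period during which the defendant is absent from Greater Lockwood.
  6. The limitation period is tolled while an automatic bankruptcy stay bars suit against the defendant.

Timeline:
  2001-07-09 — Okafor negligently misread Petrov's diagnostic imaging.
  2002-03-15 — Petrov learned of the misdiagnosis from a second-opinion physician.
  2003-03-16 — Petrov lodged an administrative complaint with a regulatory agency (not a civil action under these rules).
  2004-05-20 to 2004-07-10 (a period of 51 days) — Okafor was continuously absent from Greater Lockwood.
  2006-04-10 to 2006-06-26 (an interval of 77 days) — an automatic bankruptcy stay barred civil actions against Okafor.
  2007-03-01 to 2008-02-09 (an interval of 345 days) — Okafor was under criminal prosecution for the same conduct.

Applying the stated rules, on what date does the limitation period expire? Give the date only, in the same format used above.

The claim did not accrue until Petrov discovered the injury on 2002-03-15; the 2001-07-09 act date does not start the clock under the stated rule.
The untolled deadline — 5 years after 2002-03-15 — is 2007-03-15.
The defendant's absence from the jurisdiction from 2004-05-20 to 2004-07-10 tolled the period for 51 days, extending the deadline to 2007-05-05.
The period was tolled for 77 days by the automatic bankruptcy stay (2006-04-10 to 2006-06-26), pushing the deadline to 2007-07-21.
Because the pending criminal prosecution ran from 2007-03-01 to 2008-02-09, the deadline is extended by 345 days to 2008-06-30.
The other events in the timeline have no effect on the limitation period under the stated rules.

2008-06-30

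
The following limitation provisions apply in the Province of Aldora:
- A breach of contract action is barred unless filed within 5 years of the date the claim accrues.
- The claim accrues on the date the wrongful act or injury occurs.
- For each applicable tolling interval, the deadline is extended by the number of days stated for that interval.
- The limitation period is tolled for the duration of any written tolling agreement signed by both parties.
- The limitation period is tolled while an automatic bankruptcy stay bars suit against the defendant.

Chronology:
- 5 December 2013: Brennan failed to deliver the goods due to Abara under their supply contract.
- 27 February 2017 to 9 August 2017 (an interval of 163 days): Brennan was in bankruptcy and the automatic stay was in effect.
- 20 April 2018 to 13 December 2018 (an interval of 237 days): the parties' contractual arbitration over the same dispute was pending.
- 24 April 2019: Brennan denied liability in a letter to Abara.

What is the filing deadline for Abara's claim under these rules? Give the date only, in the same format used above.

17 May 2019

The claim accrued on 5 December 2013, the date of the act.
The untolled deadline — 5 years after 5 December 2013 — is 5 December 2018.
The automatic bankruptcy stay from 27 February 2017 to 9 August 2017 tolled the period for 163 days, extending the deadline to 17 May 2019.
Although a pending arbitration ran from 20 April 2018 to 13 December 2018, the stated rules do not make that a tolling event, so it is disregarded.
The other events in the timeline have no effect on the limitation period under the stated rules.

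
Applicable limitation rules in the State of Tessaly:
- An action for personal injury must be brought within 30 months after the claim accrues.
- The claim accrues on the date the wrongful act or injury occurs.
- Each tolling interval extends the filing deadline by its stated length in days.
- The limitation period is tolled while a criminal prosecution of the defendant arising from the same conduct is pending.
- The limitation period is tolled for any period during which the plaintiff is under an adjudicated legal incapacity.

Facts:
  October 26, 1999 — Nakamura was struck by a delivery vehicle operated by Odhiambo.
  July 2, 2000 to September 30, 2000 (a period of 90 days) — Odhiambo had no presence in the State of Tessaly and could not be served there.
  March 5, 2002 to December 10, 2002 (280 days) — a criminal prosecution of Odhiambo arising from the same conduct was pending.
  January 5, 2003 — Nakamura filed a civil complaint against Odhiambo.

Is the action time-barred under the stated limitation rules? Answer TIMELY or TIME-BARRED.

The limitation period began to run on October 26, 1999.
The untolled deadline — 30 months after October 26, 1999 — is April 26, 2002.
The period was tolled for 280 days by the pending criminal prosecution (March 5, 2002 to December 10, 2002), pushing the deadline to January 31, 2003.
No stated provision tolls the period for the defendant's absence, so the interval from July 2, 2000 to September 30, 2000 has no effect on the deadline.
Filing on January 5, 2003 beat the January 31, 2003 deadline — the action is timely.

TIMELY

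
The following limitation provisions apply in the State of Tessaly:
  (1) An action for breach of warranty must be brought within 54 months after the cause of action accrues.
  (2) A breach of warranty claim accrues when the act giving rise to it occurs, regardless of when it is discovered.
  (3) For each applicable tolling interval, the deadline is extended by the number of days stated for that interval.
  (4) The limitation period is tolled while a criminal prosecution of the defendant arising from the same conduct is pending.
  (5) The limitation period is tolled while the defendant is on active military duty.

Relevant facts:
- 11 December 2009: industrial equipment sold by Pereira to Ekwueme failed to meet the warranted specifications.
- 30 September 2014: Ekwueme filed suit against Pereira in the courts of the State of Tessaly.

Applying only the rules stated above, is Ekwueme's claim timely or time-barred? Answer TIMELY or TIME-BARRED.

TIME-BARRED

The cause of action accrued on 11 December 2009, the date of the act.
The untolled deadline — 54 months after 11 December 2009 — is 11 June 2014.
The 30 September 2014 filing falls after the 11 June 2014 deadline; the claim is time-barred.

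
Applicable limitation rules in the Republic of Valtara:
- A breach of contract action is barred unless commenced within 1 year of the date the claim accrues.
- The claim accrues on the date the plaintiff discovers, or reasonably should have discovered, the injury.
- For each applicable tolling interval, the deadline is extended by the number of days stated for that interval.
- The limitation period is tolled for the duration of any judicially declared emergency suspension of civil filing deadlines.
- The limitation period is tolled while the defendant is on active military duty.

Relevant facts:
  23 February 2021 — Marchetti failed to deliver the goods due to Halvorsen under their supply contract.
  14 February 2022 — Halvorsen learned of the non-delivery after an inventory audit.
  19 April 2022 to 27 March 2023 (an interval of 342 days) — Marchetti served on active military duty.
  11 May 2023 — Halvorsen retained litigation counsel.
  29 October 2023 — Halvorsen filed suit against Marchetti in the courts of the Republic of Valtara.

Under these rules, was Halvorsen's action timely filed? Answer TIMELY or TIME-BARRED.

TIMELY

The claim did not accrue until Halvorsen discovered the injury on 14 February 2022; the 23 February 2021 act date does not start the clock under the stated rule.
1 year from 14 February 2022 is 14 February 2023.
The period was tolled for 342 days by the defendant's active military service (19 April 2022 to 27 March 2023), pushing the deadline to 22 January 2024.
None of the other events listed affects the running of the period under the stated rules.
The 29 October 2023 filing precedes the 22 January 2024 deadline; the claim is timely.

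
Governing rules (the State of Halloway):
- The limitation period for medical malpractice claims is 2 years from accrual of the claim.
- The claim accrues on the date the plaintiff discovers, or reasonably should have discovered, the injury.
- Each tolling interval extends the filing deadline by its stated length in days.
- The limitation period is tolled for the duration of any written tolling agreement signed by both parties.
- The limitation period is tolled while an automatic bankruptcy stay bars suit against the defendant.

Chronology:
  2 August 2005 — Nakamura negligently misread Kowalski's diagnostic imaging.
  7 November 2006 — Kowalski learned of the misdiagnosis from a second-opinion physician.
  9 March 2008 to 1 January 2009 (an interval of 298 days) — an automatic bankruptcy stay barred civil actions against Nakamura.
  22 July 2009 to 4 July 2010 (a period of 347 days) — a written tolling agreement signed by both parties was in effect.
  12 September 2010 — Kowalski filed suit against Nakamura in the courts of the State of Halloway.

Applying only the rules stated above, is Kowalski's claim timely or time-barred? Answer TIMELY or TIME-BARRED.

TIME-BARRED

Accrual is tied to discovery, so the period began on 7 November 2006 rather than on 2 August 2005 when the act occurred.
The untolled deadline — 2 years after 7 November 2006 — is 7 November 2008.
Because the automatic bankruptcy stay ran from 9 March 2008 to 1 January 2009, the deadline is extended by 298 days to 1 September 2009.
The period was tolled for 347 days by the written tolling agreement (22 July 2009 to 4 July 2010), pushing the deadline to 14 August 2010.
Filing on 12 September 2010 missed the 14 August 2010 deadline — the action is time-barred.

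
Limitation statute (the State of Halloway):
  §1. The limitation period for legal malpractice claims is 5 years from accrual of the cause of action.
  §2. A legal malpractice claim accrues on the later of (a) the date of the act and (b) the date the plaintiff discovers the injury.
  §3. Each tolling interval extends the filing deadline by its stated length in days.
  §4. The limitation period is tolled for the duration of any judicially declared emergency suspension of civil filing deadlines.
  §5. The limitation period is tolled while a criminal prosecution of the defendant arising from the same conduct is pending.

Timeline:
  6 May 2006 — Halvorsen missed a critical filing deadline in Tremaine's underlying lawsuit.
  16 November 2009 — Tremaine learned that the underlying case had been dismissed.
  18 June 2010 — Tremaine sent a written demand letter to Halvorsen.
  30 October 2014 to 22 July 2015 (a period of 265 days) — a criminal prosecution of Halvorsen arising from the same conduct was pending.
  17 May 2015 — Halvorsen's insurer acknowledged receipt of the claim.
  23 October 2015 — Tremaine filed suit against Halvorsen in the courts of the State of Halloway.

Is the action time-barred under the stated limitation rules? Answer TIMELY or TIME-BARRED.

TIME-BARRED

Taking the later of the act (6 May 2006) and discovery (16 November 2009), the claim accrued on 16 November 2009.
The untolled deadline — 5 years after 16 November 2009 — is 16 November 2014.
The pending criminal prosecution from 30 October 2014 to 22 July 2015 tolled the period for 265 days, extending the deadline to 8 August 2015.
The other events in the timeline have no effect on the limitation period under the stated rules.
Tremaine filed on 23 October 2015, after the 8 August 2015 deadline, so the action is time-barred.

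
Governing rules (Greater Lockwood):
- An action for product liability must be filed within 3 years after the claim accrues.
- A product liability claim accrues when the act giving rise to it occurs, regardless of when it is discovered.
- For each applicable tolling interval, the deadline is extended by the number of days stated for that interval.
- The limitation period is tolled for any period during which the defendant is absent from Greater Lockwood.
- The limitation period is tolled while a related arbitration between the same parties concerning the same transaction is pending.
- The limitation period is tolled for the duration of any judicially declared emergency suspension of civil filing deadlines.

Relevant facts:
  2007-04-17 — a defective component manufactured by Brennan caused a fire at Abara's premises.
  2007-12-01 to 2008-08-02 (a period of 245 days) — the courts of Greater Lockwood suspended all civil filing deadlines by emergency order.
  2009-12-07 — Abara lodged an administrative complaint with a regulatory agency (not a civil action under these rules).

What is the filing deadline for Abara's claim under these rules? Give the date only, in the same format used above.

2010-12-18

The claim accrued on 2007-04-17, when the wrongful act occurred.
Adding the 3 years base period to 2007-04-17 gives a deadline of 2010-04-17, before any tolling.
Because the emergency suspension of filing deadlines ran from 2007-12-01 to 2008-08-02, the deadline is extended by 245 days to 2010-12-18.
Nothing else in the chronology tolls or restarts the period.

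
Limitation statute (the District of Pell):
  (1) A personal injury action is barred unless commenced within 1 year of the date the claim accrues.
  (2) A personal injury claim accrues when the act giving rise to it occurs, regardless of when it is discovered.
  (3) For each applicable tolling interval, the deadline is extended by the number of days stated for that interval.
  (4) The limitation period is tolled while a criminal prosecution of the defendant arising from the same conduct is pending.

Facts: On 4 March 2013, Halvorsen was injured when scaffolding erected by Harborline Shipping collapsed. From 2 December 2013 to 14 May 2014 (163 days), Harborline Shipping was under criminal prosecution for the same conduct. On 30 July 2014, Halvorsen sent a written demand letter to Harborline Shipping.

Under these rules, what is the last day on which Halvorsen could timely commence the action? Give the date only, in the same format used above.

14 August 2014

The claim accrued on 4 March 2013, the date of the act.
1 year from 4 March 2013 is 4 March 2014.
The period was tolled for 163 days by the pending criminal prosecution (2 December 2013 to 14 May 2014), pushing the deadline to 14 August 2014.
None of the other events listed affects the running of the period under the stated rules.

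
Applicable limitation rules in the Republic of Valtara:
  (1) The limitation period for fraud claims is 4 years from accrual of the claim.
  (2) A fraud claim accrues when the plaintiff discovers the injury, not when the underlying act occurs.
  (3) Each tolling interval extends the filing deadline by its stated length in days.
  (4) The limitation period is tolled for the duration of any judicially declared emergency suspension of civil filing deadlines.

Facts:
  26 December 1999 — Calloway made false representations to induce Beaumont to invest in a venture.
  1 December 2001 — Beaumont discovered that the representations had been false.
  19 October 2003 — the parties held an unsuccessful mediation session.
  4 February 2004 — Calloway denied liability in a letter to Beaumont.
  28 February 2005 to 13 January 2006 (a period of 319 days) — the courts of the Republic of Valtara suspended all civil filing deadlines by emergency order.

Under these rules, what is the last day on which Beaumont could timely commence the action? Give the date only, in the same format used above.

The claim did not accrue until Beaumont discovered the injury on 1 December 2001; the 26 December 1999 act date does not start the clock under the stated rule.
Adding the 4 years base period to 1 December 2001 gives a deadline of 1 December 2005, before any tolling.
Because the emergency suspension of filing deadlines ran from 28 February 2005 to 13 January 2006, the deadline is extended by 319 days to 16 October 2006.
Nothing else in the chronology tolls or restarts the period.

16 October 2006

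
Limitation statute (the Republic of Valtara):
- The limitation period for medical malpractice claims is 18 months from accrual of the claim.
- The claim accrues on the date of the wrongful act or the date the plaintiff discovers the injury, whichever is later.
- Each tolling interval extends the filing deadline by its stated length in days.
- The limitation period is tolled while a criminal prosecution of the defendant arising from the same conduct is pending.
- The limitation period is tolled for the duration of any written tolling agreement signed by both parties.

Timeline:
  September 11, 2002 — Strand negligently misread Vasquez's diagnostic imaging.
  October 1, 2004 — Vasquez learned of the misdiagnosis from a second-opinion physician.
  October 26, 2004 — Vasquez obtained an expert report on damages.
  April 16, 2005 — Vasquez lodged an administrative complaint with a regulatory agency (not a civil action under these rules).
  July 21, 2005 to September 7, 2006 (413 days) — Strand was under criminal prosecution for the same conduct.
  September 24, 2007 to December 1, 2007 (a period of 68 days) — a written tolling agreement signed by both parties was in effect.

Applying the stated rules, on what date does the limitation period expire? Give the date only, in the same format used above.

May 19, 2007

The claim accrued on October 1, 2004 — the later of the September 11, 2002 act and the October 1, 2004 discovery.
The untolled deadline — 18 months after October 1, 2004 — is April 1, 2006.
Because the pending criminal prosecution ran from July 21, 2005 to September 7, 2006, the deadline is extended by 413 days to May 19, 2007.
The written tolling agreement starting September 24, 2007 came too late — the period had run on May 19, 2007 — and so does not extend the deadline.
None of the other events listed affects the running of the period under the stated rules.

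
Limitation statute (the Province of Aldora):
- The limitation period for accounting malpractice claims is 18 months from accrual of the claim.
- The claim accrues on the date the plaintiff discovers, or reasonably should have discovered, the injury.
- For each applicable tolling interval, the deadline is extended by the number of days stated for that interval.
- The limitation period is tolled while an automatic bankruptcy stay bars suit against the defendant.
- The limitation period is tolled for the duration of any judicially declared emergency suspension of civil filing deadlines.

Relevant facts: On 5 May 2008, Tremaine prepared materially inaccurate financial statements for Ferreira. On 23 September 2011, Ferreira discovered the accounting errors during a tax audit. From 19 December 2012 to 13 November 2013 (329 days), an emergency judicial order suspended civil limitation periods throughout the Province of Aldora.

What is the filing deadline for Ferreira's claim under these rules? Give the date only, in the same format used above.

Under the discovery rule, the claim accrued on 23 September 2011, when Ferreira discovered the injury — not on the 5 May 2008 date of the underlying act.
Adding the 18 months base period to 23 September 2011 gives a deadline of 23 March 2013, before any tolling.
Because the emergency suspension of filing deadlines ran from 19 December 2012 to 13 November 2013, the deadline is extended by 329 days to 15 February 2014.

15 February 2014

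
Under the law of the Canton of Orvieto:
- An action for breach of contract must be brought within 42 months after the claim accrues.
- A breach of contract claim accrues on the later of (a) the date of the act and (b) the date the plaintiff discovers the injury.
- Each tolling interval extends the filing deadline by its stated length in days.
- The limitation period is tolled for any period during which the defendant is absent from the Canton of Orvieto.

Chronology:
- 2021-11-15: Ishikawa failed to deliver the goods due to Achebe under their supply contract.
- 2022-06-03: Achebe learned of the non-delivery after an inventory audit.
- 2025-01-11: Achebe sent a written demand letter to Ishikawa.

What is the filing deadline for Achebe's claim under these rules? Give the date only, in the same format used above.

2025-12-03

Because discovery on 2022-06-03 post-dates the 2021-11-15 act, accrual under the later-of rule falls on 2022-06-03.
The untolled deadline — 42 months after 2022-06-03 — is 2025-12-03.
Nothing else in the chronology tolls or restarts the period.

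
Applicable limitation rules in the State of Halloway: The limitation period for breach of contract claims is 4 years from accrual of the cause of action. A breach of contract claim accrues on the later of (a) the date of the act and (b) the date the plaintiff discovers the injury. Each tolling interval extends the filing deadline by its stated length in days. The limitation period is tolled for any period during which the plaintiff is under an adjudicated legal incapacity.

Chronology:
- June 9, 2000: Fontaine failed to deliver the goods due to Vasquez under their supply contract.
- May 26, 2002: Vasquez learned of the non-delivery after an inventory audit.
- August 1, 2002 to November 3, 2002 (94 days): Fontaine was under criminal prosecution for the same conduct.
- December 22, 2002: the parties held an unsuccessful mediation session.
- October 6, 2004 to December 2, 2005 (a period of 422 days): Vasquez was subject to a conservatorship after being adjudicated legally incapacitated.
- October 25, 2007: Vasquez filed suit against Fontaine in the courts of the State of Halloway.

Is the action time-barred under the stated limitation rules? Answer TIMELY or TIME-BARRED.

The claim accrued on May 26, 2002 — the later of the June 9, 2000 act and the May 26, 2002 discovery.
The untolled deadline — 4 years after May 26, 2002 — is May 26, 2006.
The period was tolled for 422 days by the plaintiff's legal incapacity (October 6, 2004 to December 2, 2005), pushing the deadline to July 22, 2007.
No stated provision tolls the period for a criminal prosecution, so the interval from August 1, 2002 to November 3, 2002 has no effect on the deadline.
None of the other events listed affects the running of the period under the stated rules.
The October 25, 2007 filing falls after the July 22, 2007 deadline; the claim is time-barred.

TIME-BARRED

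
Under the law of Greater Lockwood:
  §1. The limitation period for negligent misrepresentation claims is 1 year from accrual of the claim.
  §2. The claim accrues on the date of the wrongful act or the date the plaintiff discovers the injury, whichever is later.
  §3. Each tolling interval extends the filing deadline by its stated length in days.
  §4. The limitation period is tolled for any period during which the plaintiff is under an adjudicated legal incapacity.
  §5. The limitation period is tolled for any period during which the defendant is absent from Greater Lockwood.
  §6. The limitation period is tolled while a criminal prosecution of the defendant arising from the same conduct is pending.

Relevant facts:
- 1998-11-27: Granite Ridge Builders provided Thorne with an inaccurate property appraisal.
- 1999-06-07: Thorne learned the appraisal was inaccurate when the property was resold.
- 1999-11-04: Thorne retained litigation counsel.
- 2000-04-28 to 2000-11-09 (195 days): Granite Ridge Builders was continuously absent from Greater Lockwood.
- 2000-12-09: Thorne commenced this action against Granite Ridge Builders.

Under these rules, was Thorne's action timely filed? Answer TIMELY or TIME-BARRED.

TIMELY

Because discovery on 1999-06-07 post-dates the 1998-11-27 act, accrual under the later-of rule falls on 1999-06-07.
Adding the 1 year base period to 1999-06-07 gives a deadline of 2000-06-07, before any tolling.
Because the defendant's absence from the jurisdiction ran from 2000-04-28 to 2000-11-09, the deadline is extended by 195 days to 2000-12-19.
Nothing else in the chronology tolls or restarts the period.
The 2000-12-09 filing precedes the 2000-12-19 deadline; the claim is timely.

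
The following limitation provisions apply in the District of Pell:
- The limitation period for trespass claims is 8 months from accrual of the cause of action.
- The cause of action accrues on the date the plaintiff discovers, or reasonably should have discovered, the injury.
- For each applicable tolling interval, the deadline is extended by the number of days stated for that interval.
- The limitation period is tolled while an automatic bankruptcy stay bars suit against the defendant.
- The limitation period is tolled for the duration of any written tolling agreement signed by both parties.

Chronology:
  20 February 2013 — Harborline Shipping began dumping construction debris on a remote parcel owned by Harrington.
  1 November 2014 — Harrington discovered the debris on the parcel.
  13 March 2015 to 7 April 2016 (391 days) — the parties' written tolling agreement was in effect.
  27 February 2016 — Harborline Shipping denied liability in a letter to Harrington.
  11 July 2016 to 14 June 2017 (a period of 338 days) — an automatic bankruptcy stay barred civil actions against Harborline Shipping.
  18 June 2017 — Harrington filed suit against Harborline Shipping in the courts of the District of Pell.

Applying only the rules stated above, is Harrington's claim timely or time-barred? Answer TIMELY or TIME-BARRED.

Accrual is tied to discovery, so the period began on 1 November 2014 rather than on 20 February 2013 when the act occurred.
The untolled deadline — 8 months after 1 November 2014 — is 1 July 2015.
Because the written tolling agreement ran from 13 March 2015 to 7 April 2016, the deadline is extended by 391 days to 26 July 2016.
The period was tolled for 338 days by the automatic bankruptcy stay (11 July 2016 to 14 June 2017), pushing the deadline to 29 June 2017.
None of the other events listed affects the running of the period under the stated rules.
Harrington filed on 18 June 2017, before the 29 June 2017 deadline, so the action is timely.

TIMELY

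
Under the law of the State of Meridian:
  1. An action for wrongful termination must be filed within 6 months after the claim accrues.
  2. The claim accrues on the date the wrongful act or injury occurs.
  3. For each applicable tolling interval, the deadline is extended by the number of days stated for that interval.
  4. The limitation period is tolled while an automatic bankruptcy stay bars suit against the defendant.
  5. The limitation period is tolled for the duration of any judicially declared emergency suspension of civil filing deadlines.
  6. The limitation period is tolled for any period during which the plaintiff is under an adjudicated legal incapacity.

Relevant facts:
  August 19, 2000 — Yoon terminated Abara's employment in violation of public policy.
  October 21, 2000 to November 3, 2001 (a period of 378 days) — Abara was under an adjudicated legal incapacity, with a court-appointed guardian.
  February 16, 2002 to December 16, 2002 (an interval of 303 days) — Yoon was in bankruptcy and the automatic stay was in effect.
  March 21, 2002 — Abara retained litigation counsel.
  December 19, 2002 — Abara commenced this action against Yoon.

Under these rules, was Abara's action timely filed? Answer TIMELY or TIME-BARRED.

The claim accrued on August 19, 2000, when the wrongful act occurred.
The untolled deadline — 6 months after August 19, 2000 — is February 19, 2001.
The plaintiff's legal incapacity from October 21, 2000 to November 3, 2001 tolled the period for 378 days, extending the deadline to March 4, 2002.
The automatic bankruptcy stay from February 16, 2002 to December 16, 2002 tolled the period for 303 days, extending the deadline to January 1, 2003.
The other events in the timeline have no effect on the limitation period under the stated rules.
Filing on December 19, 2002 beat the January 1, 2003 deadline — the action is timely.

TIMELY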